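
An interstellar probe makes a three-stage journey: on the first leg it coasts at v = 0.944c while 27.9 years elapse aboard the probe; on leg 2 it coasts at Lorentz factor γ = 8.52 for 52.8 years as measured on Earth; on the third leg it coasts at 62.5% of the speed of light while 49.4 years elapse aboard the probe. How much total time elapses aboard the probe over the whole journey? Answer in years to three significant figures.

τ = 83.5 years

Leg 1: 27.9 years is already measured aboard the probe.
Leg 2: γ = 8.52; τ_2 = 52.8/8.520 = 6.197 years.
Leg 3: 49.4 years is already measured aboard the probe.
Total: 27.90 + 6.197 + 49.40 years.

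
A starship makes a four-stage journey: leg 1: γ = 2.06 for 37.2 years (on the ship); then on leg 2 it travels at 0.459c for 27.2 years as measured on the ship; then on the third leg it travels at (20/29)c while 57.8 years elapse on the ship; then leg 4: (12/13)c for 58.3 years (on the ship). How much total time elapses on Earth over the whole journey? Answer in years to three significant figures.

Leg 1: γ = 2.06; Δt_1 = 2.060 × 37.2 = 76.63 years.
Leg 2: γ = 1/√(1 − 0.459²) = 1/√0.7893 = 1.126; Δt_2 = 1.126 × 27.2 = 30.62 years.
Leg 3: γ = 1/√(1 − (20/29)²) = 29/21 ≈ 1.381; Δt_3 = 1.381 × 57.8 = 79.82 years.
Leg 4: γ = 1/√(1 − (12/13)²) = 13/5 = 2.600; Δt_4 = 2.600 × 58.3 = 151.6 years.
Total: 76.63 + 30.62 + 79.82 + 151.6 years.

Δt = 339 years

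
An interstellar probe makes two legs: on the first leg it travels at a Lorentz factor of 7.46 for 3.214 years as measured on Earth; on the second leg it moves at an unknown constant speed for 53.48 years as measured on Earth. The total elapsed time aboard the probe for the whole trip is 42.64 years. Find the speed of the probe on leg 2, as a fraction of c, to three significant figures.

Leg 1: γ = 7.46; τ_1 = 3.214/7.460 = 0.4308 years.
Leg 2: speed unknown; τ_2 = 53.48/γ_2.
Total proper time: 0.4308 + τ_2 = 42.64, so τ_2 = 42.64 − 0.4308 = 42.21 years.
γ_2 = 53.48/42.21 = 1.267; β = √(1 − 1/γ²) = √0.3771.

β = 0.614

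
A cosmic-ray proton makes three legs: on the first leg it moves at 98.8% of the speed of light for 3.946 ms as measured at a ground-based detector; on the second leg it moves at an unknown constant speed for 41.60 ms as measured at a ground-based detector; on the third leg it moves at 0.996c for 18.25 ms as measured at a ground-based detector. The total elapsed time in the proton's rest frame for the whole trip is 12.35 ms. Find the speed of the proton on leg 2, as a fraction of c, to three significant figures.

Leg 1: β = 0.988; γ = 1/√(1 − 0.988²) = 1/√0.02386 = 6.474; τ_1 = 3.946/6.474 = 0.6095 ms.
Leg 2: speed unknown; τ_2 = 41.60/γ_2.
Leg 3: γ = 1/√(1 − 0.996²) = 1/√0.007984 = 11.19; τ_3 = 18.25/11.19 = 1.631 ms.
Total proper time: 0.6095 + τ_2 + 1.631 = 12.35, so τ_2 = 12.35 − 2.240 = 10.11 ms.
γ_2 = 41.60/10.11 = 4.115; β = √(1 − 1/γ²) = √0.9409.

β = 0.970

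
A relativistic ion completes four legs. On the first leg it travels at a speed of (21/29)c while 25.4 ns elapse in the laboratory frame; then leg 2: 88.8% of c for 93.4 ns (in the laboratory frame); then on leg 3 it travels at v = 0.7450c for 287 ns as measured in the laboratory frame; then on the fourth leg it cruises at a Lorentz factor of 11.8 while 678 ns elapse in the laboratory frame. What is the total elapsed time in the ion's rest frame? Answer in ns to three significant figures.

Leg 1: γ = 1/√(1 − (21/29)²) = 29/20 = 1.450; τ_1 = 25.4/1.450 = 17.52 ns.
Leg 2: β = 0.888; γ = 1/√(1 − 0.888²) = 1/√0.2115 = 2.175; τ_2 = 93.4/2.175 = 42.95 ns.
Leg 3: γ = 1/√(1 − 0.7450²) = 1/√0.4450 = 1.499; τ_3 = 287/1.499 = 191.4 ns.
Leg 4: γ = 11.8; τ_4 = 678/11.80 = 57.46 ns.
Total: 17.52 + 42.95 + 191.4 + 57.46 ns.

τ = 309 ns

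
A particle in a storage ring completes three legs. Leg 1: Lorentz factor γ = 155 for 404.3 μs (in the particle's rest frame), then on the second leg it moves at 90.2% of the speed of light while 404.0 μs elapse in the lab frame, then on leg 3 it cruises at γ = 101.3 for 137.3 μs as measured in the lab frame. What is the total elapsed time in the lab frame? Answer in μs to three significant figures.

Δt = 6.32×10⁴ μs

Leg 1: γ = 155; Δt_1 = 155.0 × 404.3 = 6.267×10⁴ μs.
Leg 2: 404.0 μs is already measured in the lab frame.
Leg 3: 137.3 μs is already measured in the lab frame.
Total: 6.267×10⁴ + 404.0 + 137.3 μs.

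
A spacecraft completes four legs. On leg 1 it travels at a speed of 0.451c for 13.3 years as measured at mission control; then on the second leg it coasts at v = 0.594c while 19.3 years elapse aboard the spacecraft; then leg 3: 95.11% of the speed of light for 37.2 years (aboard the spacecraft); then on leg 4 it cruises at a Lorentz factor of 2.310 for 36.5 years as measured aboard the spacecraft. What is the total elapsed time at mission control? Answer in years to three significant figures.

Δt = 242 years

Leg 1: 13.3 years is already measured at mission control.
Leg 2: γ = 1/√(1 − 0.594²) = 1/√0.6472 = 1.243; Δt_2 = 1.243 × 19.3 = 23.99 years.
Leg 3: β = 0.9511; γ = 1/√(1 − 0.9511²) = 1/√0.09541 = 3.237; Δt_3 = 3.237 × 37.2 = 120.4 years.
Leg 4: γ = 2.310; Δt_4 = 2.310 × 36.5 = 84.32 years.
Total: 13.30 + 23.99 + 120.4 + 84.32 years.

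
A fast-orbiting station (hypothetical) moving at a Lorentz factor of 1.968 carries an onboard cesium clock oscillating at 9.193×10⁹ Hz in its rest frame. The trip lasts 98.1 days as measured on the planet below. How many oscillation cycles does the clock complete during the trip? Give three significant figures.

N = 3.96×10¹⁶

γ = 1.968
The oscillator's own cycle count is N = f × τ where τ is the proper time aboard the station. τ = Δt/γ = 98.1/1.968 = 49.85 days = 4.307×10⁶ s.
N = 9.193×10⁹ × 4.307×10⁶ = 3.959×10¹⁶.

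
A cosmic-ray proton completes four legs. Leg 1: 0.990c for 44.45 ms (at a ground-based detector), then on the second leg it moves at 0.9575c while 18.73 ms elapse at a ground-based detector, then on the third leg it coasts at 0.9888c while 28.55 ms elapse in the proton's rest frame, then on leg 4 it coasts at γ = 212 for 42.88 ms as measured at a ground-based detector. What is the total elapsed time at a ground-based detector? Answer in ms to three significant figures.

Leg 1: 44.45 ms is already measured at a ground-based detector.
Leg 2: 18.73 ms is already measured at a ground-based detector.
Leg 3: γ = 1/√(1 − 0.9888²) = 1/√0.02227 = 6.700; Δt_3 = 6.700 × 28.55 = 191.3 ms.
Leg 4: 42.88 ms is already measured at a ground-based detector.
Total: 44.45 + 18.73 + 191.3 + 42.88 ms.

Δt = 297 ms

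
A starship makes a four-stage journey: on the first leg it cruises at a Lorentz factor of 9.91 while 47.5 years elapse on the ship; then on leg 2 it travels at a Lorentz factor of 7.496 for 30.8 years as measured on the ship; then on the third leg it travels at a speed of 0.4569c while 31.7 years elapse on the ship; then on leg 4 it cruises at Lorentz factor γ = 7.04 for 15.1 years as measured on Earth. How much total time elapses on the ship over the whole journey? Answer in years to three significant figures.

Leg 1: 47.5 years is already measured on the ship.
Leg 2: 30.8 years is already measured on the ship.
Leg 3: 31.7 years is already measured on the ship.
Leg 4: γ = 7.04; τ_4 = 15.1/7.040 = 2.145 years.
Total: 47.50 + 30.80 + 31.70 + 2.145 years.

τ = 112 years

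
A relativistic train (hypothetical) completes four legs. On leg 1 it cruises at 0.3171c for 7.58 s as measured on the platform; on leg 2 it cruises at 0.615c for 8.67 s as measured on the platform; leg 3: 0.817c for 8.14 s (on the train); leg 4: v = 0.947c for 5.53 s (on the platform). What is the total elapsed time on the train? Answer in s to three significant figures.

Leg 1: γ = 1/√(1 − 0.3171²) = 1/√0.8994 = 1.054; τ_1 = 7.58/1.054 = 7.189 s.
Leg 2: γ = 1/√(1 − 0.615²) = 1/√0.6218 = 1.268; τ_2 = 8.67/1.268 = 6.837 s.
Leg 3: 8.14 s is already measured on the train.
Leg 4: γ = 1/√(1 − 0.947²) = 1/√0.1032 = 3.113; τ_4 = 5.53/3.113 = 1.776 s.
Total: 7.189 + 6.837 + 8.140 + 1.776 s.

τ = 23.9 s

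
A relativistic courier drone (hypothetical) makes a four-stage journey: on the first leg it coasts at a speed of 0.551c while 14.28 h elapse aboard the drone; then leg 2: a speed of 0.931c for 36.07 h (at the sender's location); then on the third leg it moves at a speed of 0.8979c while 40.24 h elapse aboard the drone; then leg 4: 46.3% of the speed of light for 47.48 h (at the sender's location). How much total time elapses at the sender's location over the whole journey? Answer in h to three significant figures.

Leg 1: γ = 1/√(1 − 0.551²) = 1/√0.6964 = 1.198; Δt_1 = 1.198 × 14.28 = 17.11 h.
Leg 2: 36.07 h is already measured at the sender's location.
Leg 3: γ = 1/√(1 − 0.8979²) = 1/√0.1938 = 2.272; Δt_3 = 2.272 × 40.24 = 91.41 h.
Leg 4: 47.48 h is already measured at the sender's location.
Total: 17.11 + 36.07 + 91.41 + 47.48 h.

Δt = 192 h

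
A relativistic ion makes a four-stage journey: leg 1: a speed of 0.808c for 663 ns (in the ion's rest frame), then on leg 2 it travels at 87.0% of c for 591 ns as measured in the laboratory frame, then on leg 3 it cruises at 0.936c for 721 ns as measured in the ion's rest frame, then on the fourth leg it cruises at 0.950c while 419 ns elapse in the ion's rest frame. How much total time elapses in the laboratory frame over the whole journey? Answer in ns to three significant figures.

Δt = 5110 ns

Leg 1: γ = 1/√(1 − 0.808²) = 1/√0.3471 = 1.697; Δt_1 = 1.697 × 663 = 1125 ns.
Leg 2: 591 ns is already measured in the laboratory frame.
Leg 3: γ = 1/√(1 − 0.936²) = 1/√0.1239 = 2.841; Δt_3 = 2.841 × 721 = 2048 ns.
Leg 4: γ = 1/√(1 − 0.950²) = 1/√0.09750 = 3.203; Δt_4 = 3.203 × 419 = 1342 ns.
Total: 1125 + 591.0 + 2048 + 1342 ns.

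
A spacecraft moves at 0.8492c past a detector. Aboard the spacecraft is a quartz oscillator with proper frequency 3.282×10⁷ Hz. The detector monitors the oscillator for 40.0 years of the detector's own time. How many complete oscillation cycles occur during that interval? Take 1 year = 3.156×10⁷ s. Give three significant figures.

N = 2.19×10¹⁶

γ = 1/√(1 − 0.8492²) = 1/√0.2789 = 1.894
During 40.0 years of lab time, the oscillator's proper time advances by τ = Δt/γ = 40.0/1.894 = 21.12 years = 6.666×10⁸ s.
N = f × τ = 3.282×10⁷ × 6.666×10⁸ = 2.188×10¹⁶.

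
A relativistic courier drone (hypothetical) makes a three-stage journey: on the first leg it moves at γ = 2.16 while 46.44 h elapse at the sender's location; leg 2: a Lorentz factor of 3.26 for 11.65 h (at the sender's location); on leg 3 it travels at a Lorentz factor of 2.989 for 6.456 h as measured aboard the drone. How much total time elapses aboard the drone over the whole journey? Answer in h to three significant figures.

Leg 1: γ = 2.16; τ_1 = 46.44/2.160 = 21.50 h.
Leg 2: γ = 3.26; τ_2 = 11.65/3.260 = 3.574 h.
Leg 3: 6.456 h is already measured aboard the drone.
Total: 21.50 + 3.574 + 6.456 h.

τ = 31.5 h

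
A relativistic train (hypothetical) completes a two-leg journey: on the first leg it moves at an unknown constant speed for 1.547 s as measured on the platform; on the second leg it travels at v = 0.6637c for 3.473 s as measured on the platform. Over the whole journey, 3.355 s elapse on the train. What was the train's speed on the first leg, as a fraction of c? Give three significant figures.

β = 0.872

Leg 1: speed unknown; τ_1 = 1.547/γ_1.
Leg 2: γ = 1/√(1 − 0.6637²) = 1/√0.5595 = 1.337; τ_2 = 3.473/1.337 = 2.598 s.
Total proper time: τ_1 + 2.598 = 3.355, so τ_1 = 3.355 − 2.598 = 0.7572 s.
γ_1 = 1.547/0.7572 = 2.043; β = √(1 − 1/γ²) = √0.7604.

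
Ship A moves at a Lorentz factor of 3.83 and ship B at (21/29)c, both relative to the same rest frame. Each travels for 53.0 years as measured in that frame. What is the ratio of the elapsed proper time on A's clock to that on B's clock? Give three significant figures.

τ_A/τ_B = 0.379

A: γ = 3.83. B: γ = 1/√(1 − (21/29)²) = 29/20 = 1.450.
τ_A/τ_B = γ_B/γ_A = 1.450/3.830 = 0.3786, so τ_A/τ_B = 0.3786.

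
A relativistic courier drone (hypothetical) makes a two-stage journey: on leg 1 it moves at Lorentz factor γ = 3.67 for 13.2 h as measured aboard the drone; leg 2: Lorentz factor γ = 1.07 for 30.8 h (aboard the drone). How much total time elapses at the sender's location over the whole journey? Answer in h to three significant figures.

Δt = 81.4 h

Leg 1: γ = 3.67; Δt_1 = 3.670 × 13.2 = 48.44 h.
Leg 2: γ = 1.07; Δt_2 = 1.070 × 30.8 = 32.96 h.
Total: 48.44 + 32.96 h.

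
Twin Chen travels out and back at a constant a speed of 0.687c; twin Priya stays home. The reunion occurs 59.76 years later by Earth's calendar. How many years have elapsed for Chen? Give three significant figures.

γ = 1/√(1 − 0.687²) = 1/√0.5280 = 1.376
Chen's clock measures proper time along the trip: τ = Δt/γ = 59.76/1.376 years.

τ = 43.4 years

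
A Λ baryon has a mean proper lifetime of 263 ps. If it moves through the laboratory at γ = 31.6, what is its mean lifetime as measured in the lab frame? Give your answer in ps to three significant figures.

Δt = 8310 ps

γ = 31.6
The rest-frame lifetime is the proper time; the lab measures the dilated interval Δt = γτ₀ = 31.60 × 263 ps.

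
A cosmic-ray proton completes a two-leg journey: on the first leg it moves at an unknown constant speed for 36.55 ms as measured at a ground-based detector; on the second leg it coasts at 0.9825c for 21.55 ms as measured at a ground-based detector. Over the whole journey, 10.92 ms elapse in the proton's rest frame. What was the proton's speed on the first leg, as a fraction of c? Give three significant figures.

β = 0.982

Leg 1: speed unknown; τ_1 = 36.55/γ_1.
Leg 2: γ = 1/√(1 − 0.9825²) = 1/√0.03469 = 5.369; τ_2 = 21.55/5.369 = 4.014 ms.
Total proper time: τ_1 + 4.014 = 10.92, so τ_1 = 10.92 − 4.014 = 6.906 ms.
γ_1 = 36.55/6.906 = 5.292; β = √(1 − 1/γ²) = √0.9643.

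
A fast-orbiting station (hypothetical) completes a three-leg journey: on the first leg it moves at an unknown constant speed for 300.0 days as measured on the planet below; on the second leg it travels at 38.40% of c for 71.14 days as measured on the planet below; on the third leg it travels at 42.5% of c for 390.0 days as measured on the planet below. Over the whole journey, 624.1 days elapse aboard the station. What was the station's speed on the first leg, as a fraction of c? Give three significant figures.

Leg 1: speed unknown; τ_1 = 300.0/γ_1.
Leg 2: β = 0.3840; γ = 1/√(1 − 0.3840²) = 1/√0.8525 = 1.083; τ_2 = 71.14/1.083 = 65.69 days.
Leg 3: β = 0.425; γ = 1/√(1 − 0.425²) = 1/√0.8194 = 1.105; τ_3 = 390.0/1.105 = 353.0 days.
Total proper time: τ_1 + 65.69 + 353.0 = 624.1, so τ_1 = 624.1 − 418.7 = 205.4 days.
γ_1 = 300.0/205.4 = 1.461; β = √(1 − 1/γ²) = √0.5313.

β = 0.729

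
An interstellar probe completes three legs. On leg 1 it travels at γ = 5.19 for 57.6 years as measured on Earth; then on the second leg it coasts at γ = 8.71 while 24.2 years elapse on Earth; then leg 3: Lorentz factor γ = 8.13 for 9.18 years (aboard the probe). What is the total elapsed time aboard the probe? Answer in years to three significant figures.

τ = 23.1 years

Leg 1: γ = 5.19; τ_1 = 57.6/5.190 = 11.10 years.
Leg 2: γ = 8.71; τ_2 = 24.2/8.710 = 2.778 years.
Leg 3: 9.18 years is already measured aboard the probe.
Total: 11.10 + 2.778 + 9.180 years.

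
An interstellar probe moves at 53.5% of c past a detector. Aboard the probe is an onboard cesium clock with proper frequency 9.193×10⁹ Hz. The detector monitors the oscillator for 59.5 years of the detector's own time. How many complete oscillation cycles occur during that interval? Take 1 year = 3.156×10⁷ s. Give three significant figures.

N = 1.46×10¹⁹

β = 0.535; γ = 1/√(1 − 0.535²) = 1/√0.7138 = 1.184
During 59.5 years of lab time, the oscillator's proper time advances by τ = Δt/γ = 59.5/1.184 = 50.27 years = 1.586×10⁹ s.
N = f × τ = 9.193×10⁹ × 1.586×10⁹ = 1.458×10¹⁹.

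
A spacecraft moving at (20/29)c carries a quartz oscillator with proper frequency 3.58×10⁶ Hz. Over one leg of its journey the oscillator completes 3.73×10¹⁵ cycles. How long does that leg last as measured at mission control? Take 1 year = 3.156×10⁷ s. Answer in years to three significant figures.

Δt = 45.6 years

γ = 1/√(1 − (20/29)²) = 29/21 ≈ 1.381
Proper time for N cycles: τ = N/f = 3.73×10¹⁵/(3.58×10⁶) = 1.042×10⁹ s = 33.01 years.
Lab-frame duration Δt = γτ = 1.381 × 33.01 = 45.59 years.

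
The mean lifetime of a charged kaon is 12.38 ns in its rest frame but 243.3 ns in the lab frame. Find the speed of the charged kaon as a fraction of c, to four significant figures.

β = 0.9987

γ = Δt/τ₀ = 243.3/12.38 = 19.65
β = √(1 − 1/γ²) = √(1 − 0.002589) = √0.9974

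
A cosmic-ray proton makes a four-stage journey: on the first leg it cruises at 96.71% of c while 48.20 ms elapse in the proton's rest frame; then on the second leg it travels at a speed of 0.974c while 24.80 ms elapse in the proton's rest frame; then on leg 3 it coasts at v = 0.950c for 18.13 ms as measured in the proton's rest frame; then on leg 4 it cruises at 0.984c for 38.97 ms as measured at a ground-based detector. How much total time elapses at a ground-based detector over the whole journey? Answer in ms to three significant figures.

Leg 1: β = 0.9671; γ = 1/√(1 − 0.9671²) = 1/√0.06472 = 3.931; Δt_1 = 3.931 × 48.20 = 189.5 ms.
Leg 2: γ = 1/√(1 − 0.974²) = 1/√0.05132 = 4.414; Δt_2 = 4.414 × 24.80 = 109.5 ms.
Leg 3: γ = 1/√(1 − 0.950²) = 1/√0.09750 = 3.203; Δt_3 = 3.203 × 18.13 = 58.06 ms.
Leg 4: 38.97 ms is already measured at a ground-based detector.
Total: 189.5 + 109.5 + 58.06 + 38.97 ms.

Δt = 396 ms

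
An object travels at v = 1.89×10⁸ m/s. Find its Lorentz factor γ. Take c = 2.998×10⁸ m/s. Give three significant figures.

β = 1.89×10⁸/2.998×10⁸ = 0.6304; γ = 1/√(1 − 0.6304²) = 1.288

γ = 1.29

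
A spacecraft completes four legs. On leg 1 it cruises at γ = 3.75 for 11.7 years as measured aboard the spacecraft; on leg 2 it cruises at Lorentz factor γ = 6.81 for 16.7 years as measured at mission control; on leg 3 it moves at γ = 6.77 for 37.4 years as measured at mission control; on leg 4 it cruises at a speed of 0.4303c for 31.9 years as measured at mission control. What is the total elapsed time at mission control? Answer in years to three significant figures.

Leg 1: γ = 3.75; Δt_1 = 3.750 × 11.7 = 43.87 years.
Leg 2: 16.7 years is already measured at mission control.
Leg 3: 37.4 years is already measured at mission control.
Leg 4: 31.9 years is already measured at mission control.
Total: 43.87 + 16.70 + 37.40 + 31.90 years.

Δt = 130 years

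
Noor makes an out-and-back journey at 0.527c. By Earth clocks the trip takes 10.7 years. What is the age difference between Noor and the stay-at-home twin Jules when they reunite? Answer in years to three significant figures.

Δt − τ = 1.61 years

γ = 1/√(1 − 0.527²) = 1/√0.7223 = 1.177
Noor's elapsed proper time: τ = 10.7/1.177 = 9.094 years.
Age gap = Δt − τ = 10.7 − 9.094 years.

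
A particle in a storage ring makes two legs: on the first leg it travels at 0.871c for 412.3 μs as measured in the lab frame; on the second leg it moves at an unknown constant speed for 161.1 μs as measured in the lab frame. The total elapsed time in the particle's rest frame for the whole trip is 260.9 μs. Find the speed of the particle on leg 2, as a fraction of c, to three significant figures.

Leg 1: γ = 1/√(1 − 0.871²) = 1/√0.2414 = 2.035; τ_1 = 412.3/2.035 = 202.6 μs.
Leg 2: speed unknown; τ_2 = 161.1/γ_2.
Total proper time: 202.6 + τ_2 = 260.9, so τ_2 = 260.9 − 202.6 = 58.34 μs.
γ_2 = 161.1/58.34 = 2.761; β = √(1 − 1/γ²) = √0.8688.

β = 0.932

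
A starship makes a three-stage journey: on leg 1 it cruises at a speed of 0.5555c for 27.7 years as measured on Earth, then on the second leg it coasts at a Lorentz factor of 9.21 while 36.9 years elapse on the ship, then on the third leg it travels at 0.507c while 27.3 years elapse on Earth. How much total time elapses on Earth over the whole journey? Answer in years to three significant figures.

Δt = 395 years

Leg 1: 27.7 years is already measured on Earth.
Leg 2: γ = 9.21; Δt_2 = 9.210 × 36.9 = 339.8 years.
Leg 3: 27.3 years is already measured on Earth.
Total: 27.70 + 339.8 + 27.30 years.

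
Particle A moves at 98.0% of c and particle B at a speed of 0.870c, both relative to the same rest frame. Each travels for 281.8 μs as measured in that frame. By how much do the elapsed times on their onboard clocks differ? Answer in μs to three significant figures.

A: β = 0.980; γ = 1/√(1 − 0.980²) = 1/√0.03960 = 5.025; τ_A = 281.8/5.025 = 56.08 μs.
B: γ = 1/√(1 − 0.870²) = 1/√0.2431 = 2.028; τ_B = 281.8/2.028 = 138.9 μs.

|τ_A − τ_B| = 82.9 μs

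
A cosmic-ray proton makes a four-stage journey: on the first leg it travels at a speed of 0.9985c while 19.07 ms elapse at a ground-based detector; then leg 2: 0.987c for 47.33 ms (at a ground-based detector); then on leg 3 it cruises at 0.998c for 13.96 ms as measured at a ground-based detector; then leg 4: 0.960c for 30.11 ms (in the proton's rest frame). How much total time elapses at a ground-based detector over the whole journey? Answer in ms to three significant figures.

Leg 1: 19.07 ms is already measured at a ground-based detector.
Leg 2: 47.33 ms is already measured at a ground-based detector.
Leg 3: 13.96 ms is already measured at a ground-based detector.
Leg 4: γ = 1/√(1 − 0.960²) = 25/7 ≈ 3.571; Δt_4 = 3.571 × 30.11 = 107.5 ms.
Total: 19.07 + 47.33 + 13.96 + 107.5 ms.

Δt = 188 ms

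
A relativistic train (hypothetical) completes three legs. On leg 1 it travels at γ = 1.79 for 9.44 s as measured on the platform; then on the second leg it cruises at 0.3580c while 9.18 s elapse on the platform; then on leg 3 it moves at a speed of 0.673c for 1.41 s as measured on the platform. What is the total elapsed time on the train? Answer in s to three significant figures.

Leg 1: γ = 1.79; τ_1 = 9.44/1.790 = 5.274 s.
Leg 2: γ = 1/√(1 − 0.3580²) = 1/√0.8718 = 1.071; τ_2 = 9.18/1.071 = 8.572 s.
Leg 3: γ = 1/√(1 − 0.673²) = 1/√0.5471 = 1.352; τ_3 = 1.41/1.352 = 1.043 s.
Total: 5.274 + 8.572 + 1.043 s.

τ = 14.9 s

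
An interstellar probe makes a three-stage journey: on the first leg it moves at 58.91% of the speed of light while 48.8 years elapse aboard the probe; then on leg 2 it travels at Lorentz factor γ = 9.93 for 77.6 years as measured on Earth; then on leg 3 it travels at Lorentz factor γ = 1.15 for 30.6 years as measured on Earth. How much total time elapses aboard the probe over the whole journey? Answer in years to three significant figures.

τ = 83.2 years

Leg 1: 48.8 years is already measured aboard the probe.
Leg 2: γ = 9.93; τ_2 = 77.6/9.930 = 7.815 years.
Leg 3: γ = 1.15; τ_3 = 30.6/1.150 = 26.61 years.
Total: 48.80 + 7.815 + 26.61 years.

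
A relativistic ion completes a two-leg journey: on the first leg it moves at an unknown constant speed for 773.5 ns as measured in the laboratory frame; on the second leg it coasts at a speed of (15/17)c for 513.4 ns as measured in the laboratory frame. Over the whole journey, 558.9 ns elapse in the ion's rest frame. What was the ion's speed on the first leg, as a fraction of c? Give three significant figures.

Leg 1: speed unknown; τ_1 = 773.5/γ_1.
Leg 2: γ = 1/√(1 − (15/17)²) = 17/8 = 2.125; τ_2 = 513.4/2.125 = 241.6 ns.
Total proper time: τ_1 + 241.6 = 558.9, so τ_1 = 558.9 − 241.6 = 317.3 ns.
γ_1 = 773.5/317.3 = 2.438; β = √(1 − 1/γ²) = √0.8317.

β = 0.912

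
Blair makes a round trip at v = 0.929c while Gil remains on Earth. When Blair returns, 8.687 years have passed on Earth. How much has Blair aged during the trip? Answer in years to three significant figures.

γ = 1/√(1 − 0.929²) = 1/√0.1370 = 2.702
Blair's clock measures proper time along the trip: τ = Δt/γ = 8.687/2.702 years.

τ = 3.21 years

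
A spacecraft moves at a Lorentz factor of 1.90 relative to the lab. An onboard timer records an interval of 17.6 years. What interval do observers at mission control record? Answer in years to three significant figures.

Δt = 33.4 years

γ = 1.90
The interval measured aboard the spacecraft is the proper time (both events occur at the same place in that frame); the lab-frame interval is Δt = γτ = 1.900 × 17.6 years.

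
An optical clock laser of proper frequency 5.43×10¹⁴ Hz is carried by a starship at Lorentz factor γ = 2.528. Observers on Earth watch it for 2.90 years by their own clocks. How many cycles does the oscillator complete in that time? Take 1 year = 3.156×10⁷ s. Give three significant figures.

γ = 2.528
During 2.90 years of lab time, the oscillator's proper time advances by τ = Δt/γ = 2.90/2.528 = 1.147 years = 3.620×10⁷ s.
N = f × τ = 5.43×10¹⁴ × 3.620×10⁷ = 1.966×10²².

N = 1.97×10²²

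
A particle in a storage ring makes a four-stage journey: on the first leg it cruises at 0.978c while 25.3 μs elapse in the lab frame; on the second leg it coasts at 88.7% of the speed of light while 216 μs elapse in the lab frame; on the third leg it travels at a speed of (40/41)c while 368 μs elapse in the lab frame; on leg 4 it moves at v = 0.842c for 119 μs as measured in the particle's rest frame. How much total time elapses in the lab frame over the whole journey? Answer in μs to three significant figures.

Leg 1: 25.3 μs is already measured in the lab frame.
Leg 2: 216 μs is already measured in the lab frame.
Leg 3: 368 μs is already measured in the lab frame.
Leg 4: γ = 1/√(1 − 0.842²) = 1/√0.2910 = 1.854; Δt_4 = 1.854 × 119 = 220.6 μs.
Total: 25.30 + 216.0 + 368.0 + 220.6 μs.

Δt = 830 μs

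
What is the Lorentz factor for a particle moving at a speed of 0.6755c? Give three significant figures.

γ = 1.36

γ = 1/√(1 − 0.6755²) = 1/√0.5437 = 1.356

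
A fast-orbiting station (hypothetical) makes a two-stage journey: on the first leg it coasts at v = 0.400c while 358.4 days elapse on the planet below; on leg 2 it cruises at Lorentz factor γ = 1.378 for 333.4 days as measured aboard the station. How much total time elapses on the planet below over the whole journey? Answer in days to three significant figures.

Leg 1: 358.4 days is already measured on the planet below.
Leg 2: γ = 1.378; Δt_2 = 1.378 × 333.4 = 459.4 days.
Total: 358.4 + 459.4 days.

Δt = 818 days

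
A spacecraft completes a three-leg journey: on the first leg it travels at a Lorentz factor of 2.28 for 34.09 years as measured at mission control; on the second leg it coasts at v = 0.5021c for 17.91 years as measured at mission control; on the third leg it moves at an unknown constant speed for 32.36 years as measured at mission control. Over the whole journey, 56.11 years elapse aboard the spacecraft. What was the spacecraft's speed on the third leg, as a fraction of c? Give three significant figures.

Leg 1: γ = 2.28; τ_1 = 34.09/2.280 = 14.95 years.
Leg 2: γ = 1/√(1 − 0.5021²) = 1/√0.7479 = 1.156; τ_2 = 17.91/1.156 = 15.49 years.
Leg 3: speed unknown; τ_3 = 32.36/γ_3.
Total proper time: 14.95 + 15.49 + τ_3 = 56.11, so τ_3 = 56.11 − 30.44 = 25.67 years.
γ_3 = 32.36/25.67 = 1.261; β = √(1 − 1/γ²) = √0.3708.

β = 0.609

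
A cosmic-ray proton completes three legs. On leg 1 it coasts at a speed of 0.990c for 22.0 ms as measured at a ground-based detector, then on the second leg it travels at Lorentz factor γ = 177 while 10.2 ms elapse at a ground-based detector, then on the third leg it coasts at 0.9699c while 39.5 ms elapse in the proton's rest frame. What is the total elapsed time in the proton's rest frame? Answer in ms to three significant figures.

Leg 1: γ = 1/√(1 − 0.990²) = 1/√0.01990 = 7.089; τ_1 = 22.0/7.089 = 3.103 ms.
Leg 2: γ = 177; τ_2 = 10.2/177.0 = 0.05763 ms.
Leg 3: 39.5 ms is already measured in the proton's rest frame.
Total: 3.103 + 0.05763 + 39.50 ms.

τ = 42.7 ms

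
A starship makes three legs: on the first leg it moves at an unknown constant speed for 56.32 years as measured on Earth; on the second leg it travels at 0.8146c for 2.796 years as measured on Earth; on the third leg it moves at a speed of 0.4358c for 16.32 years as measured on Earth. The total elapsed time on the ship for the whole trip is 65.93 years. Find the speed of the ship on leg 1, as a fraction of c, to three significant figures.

Leg 1: speed unknown; τ_1 = 56.32/γ_1.
Leg 2: γ = 1/√(1 − 0.8146²) = 1/√0.3364 = 1.724; τ_2 = 2.796/1.724 = 1.622 years.
Leg 3: γ = 1/√(1 − 0.4358²) = 1/√0.8101 = 1.111; τ_3 = 16.32/1.111 = 14.69 years.
Total proper time: τ_1 + 1.622 + 14.69 = 65.93, so τ_1 = 65.93 − 16.31 = 49.62 years.
γ_1 = 56.32/49.62 = 1.135; β = √(1 − 1/γ²) = √0.2238.

β = 0.473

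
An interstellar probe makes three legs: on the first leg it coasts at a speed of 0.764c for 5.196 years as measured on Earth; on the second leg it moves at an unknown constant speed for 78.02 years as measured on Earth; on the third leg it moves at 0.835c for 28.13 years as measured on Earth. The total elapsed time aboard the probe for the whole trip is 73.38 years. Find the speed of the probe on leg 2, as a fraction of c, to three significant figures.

β = 0.715

Leg 1: γ = 1/√(1 − 0.764²) = 1/√0.4163 = 1.550; τ_1 = 5.196/1.550 = 3.353 years.
Leg 2: speed unknown; τ_2 = 78.02/γ_2.
Leg 3: γ = 1/√(1 − 0.835²) = 1/√0.3028 = 1.817; τ_3 = 28.13/1.817 = 15.48 years.
Total proper time: 3.353 + τ_2 + 15.48 = 73.38, so τ_2 = 73.38 − 18.83 = 54.55 years.
γ_2 = 78.02/54.55 = 1.430; β = √(1 − 1/γ²) = √0.5112.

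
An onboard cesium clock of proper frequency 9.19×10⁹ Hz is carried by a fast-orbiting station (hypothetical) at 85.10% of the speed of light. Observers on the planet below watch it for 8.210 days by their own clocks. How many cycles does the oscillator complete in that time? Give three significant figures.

β = 0.8510; γ = 1/√(1 − 0.8510²) = 1/√0.2758 = 1.904
During 8.210 days of lab time, the oscillator's proper time advances by τ = Δt/γ = 8.210/1.904 = 4.312 days = 3.725×10⁵ s.
N = f × τ = 9.19×10⁹ × 3.725×10⁵ = 3.423×10¹⁵.

N = 3.42×10¹⁵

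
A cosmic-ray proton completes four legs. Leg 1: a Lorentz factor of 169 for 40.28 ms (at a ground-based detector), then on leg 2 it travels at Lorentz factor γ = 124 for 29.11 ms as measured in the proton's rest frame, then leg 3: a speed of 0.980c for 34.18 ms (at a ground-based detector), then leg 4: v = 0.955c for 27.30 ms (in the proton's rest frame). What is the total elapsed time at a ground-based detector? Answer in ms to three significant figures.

Δt = 3780 ms

Leg 1: 40.28 ms is already measured at a ground-based detector.
Leg 2: γ = 124; Δt_2 = 124.0 × 29.11 = 3610 ms.
Leg 3: 34.18 ms is already measured at a ground-based detector.
Leg 4: γ = 1/√(1 − 0.955²) = 1/√0.08798 = 3.371; Δt_4 = 3.371 × 27.30 = 92.04 ms.
Total: 40.28 + 3610 + 34.18 + 92.04 ms.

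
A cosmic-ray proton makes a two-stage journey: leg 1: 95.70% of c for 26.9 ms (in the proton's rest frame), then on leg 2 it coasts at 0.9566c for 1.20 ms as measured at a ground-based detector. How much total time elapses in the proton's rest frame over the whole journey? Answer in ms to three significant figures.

Leg 1: 26.9 ms is already measured in the proton's rest frame.
Leg 2: γ = 1/√(1 − 0.9566²) = 1/√0.08492 = 3.432; τ_2 = 1.20/3.432 = 0.3497 ms.
Total: 26.90 + 0.3497 ms.

τ = 27.2 ms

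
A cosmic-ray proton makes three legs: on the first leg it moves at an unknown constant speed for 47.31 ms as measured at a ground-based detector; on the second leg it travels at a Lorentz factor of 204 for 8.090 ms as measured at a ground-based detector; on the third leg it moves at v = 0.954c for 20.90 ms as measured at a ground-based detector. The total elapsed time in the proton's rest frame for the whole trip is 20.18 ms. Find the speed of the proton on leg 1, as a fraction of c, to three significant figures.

Leg 1: speed unknown; τ_1 = 47.31/γ_1.
Leg 2: γ = 204; τ_2 = 8.090/204.0 = 0.03966 ms.
Leg 3: γ = 1/√(1 − 0.954²) = 1/√0.08988 = 3.335; τ_3 = 20.90/3.335 = 6.266 ms.
Total proper time: τ_1 + 0.03966 + 6.266 = 20.18, so τ_1 = 20.18 − 6.306 = 13.87 ms.
γ_1 = 47.31/13.87 = 3.410; β = √(1 − 1/γ²) = √0.9140.

β = 0.956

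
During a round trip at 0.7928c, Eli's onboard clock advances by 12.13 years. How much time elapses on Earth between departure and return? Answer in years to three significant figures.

γ = 1/√(1 − 0.7928²) = 1/√0.3715 = 1.641
Earth-frame duration is the dilated interval: Δt = γτ = 1.641 × 12.13 years.

Δt = 19.9 years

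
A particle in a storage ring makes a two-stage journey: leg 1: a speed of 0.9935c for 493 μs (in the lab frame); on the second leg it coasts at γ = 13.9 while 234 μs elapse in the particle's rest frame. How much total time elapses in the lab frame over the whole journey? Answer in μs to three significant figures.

Δt = 3750 μs

Leg 1: 493 μs is already measured in the lab frame.
Leg 2: γ = 13.9; Δt_2 = 13.90 × 234 = 3253 μs.
Total: 493.0 + 3253 μs.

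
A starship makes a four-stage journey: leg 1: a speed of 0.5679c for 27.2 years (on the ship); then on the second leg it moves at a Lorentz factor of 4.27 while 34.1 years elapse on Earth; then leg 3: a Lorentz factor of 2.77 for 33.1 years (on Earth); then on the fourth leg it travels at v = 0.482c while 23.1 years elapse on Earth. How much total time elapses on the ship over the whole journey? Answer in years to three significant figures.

Leg 1: 27.2 years is already measured on the ship.
Leg 2: γ = 4.27; τ_2 = 34.1/4.270 = 7.986 years.
Leg 3: γ = 2.77; τ_3 = 33.1/2.770 = 11.95 years.
Leg 4: γ = 1/√(1 − 0.482²) = 1/√0.7677 = 1.141; τ_4 = 23.1/1.141 = 20.24 years.
Total: 27.20 + 7.986 + 11.95 + 20.24 years.

τ = 67.4 years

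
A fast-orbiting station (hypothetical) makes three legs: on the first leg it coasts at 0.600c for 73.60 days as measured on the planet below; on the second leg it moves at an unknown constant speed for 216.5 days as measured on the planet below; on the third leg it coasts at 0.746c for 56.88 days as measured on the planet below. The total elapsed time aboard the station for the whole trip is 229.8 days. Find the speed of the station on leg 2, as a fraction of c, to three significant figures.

β = 0.789

Leg 1: γ = 1/√(1 − 0.600²) = 5/4 = 1.250; τ_1 = 73.60/1.250 = 58.88 days.
Leg 2: speed unknown; τ_2 = 216.5/γ_2.
Leg 3: γ = 1/√(1 − 0.746²) = 1/√0.4435 = 1.502; τ_3 = 56.88/1.502 = 37.88 days.
Total proper time: 58.88 + τ_2 + 37.88 = 229.8, so τ_2 = 229.8 − 96.76 = 133.0 days.
γ_2 = 216.5/133.0 = 1.627; β = √(1 − 1/γ²) = √0.6224.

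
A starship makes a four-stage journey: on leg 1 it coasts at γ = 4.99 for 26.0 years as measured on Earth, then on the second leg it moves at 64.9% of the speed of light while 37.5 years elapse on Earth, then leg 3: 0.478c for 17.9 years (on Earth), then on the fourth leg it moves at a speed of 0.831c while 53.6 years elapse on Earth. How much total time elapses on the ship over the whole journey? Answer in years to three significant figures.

Leg 1: γ = 4.99; τ_1 = 26.0/4.990 = 5.210 years.
Leg 2: β = 0.649; γ = 1/√(1 − 0.649²) = 1/√0.5788 = 1.314; τ_2 = 37.5/1.314 = 28.53 years.
Leg 3: γ = 1/√(1 − 0.478²) = 1/√0.7715 = 1.138; τ_3 = 17.9/1.138 = 15.72 years.
Leg 4: γ = 1/√(1 − 0.831²) = 1/√0.3094 = 1.798; τ_4 = 53.6/1.798 = 29.82 years.
Total: 5.210 + 28.53 + 15.72 + 29.82 years.

τ = 79.3 years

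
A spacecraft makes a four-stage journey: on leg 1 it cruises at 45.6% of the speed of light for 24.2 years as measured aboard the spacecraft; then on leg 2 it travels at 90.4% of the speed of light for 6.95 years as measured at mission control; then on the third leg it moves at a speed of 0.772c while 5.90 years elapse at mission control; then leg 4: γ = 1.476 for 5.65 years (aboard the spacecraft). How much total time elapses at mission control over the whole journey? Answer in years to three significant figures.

Δt = 48.4 years

Leg 1: β = 0.456; γ = 1/√(1 − 0.456²) = 1/√0.7921 = 1.124; Δt_1 = 1.124 × 24.2 = 27.19 years.
Leg 2: 6.95 years is already measured at mission control.
Leg 3: 5.90 years is already measured at mission control.
Leg 4: γ = 1.476; Δt_4 = 1.476 × 5.65 = 8.339 years.
Total: 27.19 + 6.950 + 5.900 + 8.339 years.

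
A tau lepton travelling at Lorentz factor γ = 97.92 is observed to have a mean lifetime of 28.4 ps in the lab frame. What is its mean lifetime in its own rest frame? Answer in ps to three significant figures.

γ = 97.92
The lab-frame lifetime is the dilated interval; the proper lifetime is τ₀ = Δt/γ = 28.4/97.92 ps.

τ₀ = 0.290 ps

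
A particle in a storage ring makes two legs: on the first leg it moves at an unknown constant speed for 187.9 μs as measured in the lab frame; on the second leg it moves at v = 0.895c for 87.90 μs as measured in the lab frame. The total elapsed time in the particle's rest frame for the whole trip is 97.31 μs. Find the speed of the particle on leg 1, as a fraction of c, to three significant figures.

Leg 1: speed unknown; τ_1 = 187.9/γ_1.
Leg 2: γ = 1/√(1 − 0.895²) = 1/√0.1990 = 2.242; τ_2 = 87.90/2.242 = 39.21 μs.
Total proper time: τ_1 + 39.21 = 97.31, so τ_1 = 97.31 − 39.21 = 58.10 μs.
γ_1 = 187.9/58.10 = 3.234; β = √(1 − 1/γ²) = √0.9044.

β = 0.951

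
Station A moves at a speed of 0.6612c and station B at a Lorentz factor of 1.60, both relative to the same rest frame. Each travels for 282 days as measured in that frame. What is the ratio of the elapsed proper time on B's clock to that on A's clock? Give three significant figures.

τ_B/τ_A = 0.833

A: γ = 1/√(1 − 0.6612²) = 1/√0.5628 = 1.333. B: γ = 1.60.
τ_A/τ_B = γ_B/γ_A = 1.600/1.333 = 1.200, so τ_B/τ_A = 0.8331.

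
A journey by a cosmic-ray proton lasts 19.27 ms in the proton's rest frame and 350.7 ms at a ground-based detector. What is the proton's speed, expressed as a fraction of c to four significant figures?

v = 0.9985c

The proper time is measured in the proton's rest frame (both events occur at the proton's location); Δt is measured at a ground-based detector. γ = Δt/τ = 350.7/19.27 = 18.20.
β = √(1 − 1/γ²) = √(1 − 0.003019) = √0.9970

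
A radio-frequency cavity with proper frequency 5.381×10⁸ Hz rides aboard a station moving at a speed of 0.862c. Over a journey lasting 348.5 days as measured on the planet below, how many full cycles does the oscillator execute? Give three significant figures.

N = 8.21×10¹⁵

γ = 1/√(1 − 0.862²) = 1/√0.2570 = 1.973
The oscillator's own cycle count is N = f × τ where τ is the proper time aboard the station. τ = Δt/γ = 348.5/1.973 = 176.7 days = 1.526×10⁷ s.
N = 5.381×10⁸ × 1.526×10⁷ = 8.213×10¹⁵.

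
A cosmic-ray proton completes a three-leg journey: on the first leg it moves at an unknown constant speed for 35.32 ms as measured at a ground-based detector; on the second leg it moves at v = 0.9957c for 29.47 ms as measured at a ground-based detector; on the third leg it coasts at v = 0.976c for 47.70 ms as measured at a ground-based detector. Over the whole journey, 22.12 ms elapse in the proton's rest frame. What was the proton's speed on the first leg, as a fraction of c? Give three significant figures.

Leg 1: speed unknown; τ_1 = 35.32/γ_1.
Leg 2: γ = 1/√(1 − 0.9957²) = 1/√0.008582 = 10.79; τ_2 = 29.47/10.79 = 2.730 ms.
Leg 3: γ = 1/√(1 − 0.976²) = 1/√0.04742 = 4.592; τ_3 = 47.70/4.592 = 10.39 ms.
Total proper time: τ_1 + 2.730 + 10.39 = 22.12, so τ_1 = 22.12 − 13.12 = 9.002 ms.
γ_1 = 35.32/9.002 = 3.923; β = √(1 − 1/γ²) = √0.9350.

β = 0.967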